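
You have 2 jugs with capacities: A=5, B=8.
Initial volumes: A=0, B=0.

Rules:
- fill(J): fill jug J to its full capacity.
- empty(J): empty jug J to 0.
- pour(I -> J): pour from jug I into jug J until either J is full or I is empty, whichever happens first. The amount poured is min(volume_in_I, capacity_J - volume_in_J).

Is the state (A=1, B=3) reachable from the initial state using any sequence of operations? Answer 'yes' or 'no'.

Answer: no

Derivation:
BFS explored all 26 reachable states.
Reachable set includes: (0,0), (0,1), (0,2), (0,3), (0,4), (0,5), (0,6), (0,7), (0,8), (1,0), (1,8), (2,0) ...
Target (A=1, B=3) not in reachable set → no.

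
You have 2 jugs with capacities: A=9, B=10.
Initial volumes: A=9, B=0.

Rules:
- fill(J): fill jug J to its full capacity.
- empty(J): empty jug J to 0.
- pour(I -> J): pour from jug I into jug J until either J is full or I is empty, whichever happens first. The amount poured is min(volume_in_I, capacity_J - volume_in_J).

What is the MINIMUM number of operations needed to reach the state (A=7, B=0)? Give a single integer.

Answer: 8

Derivation:
BFS from (A=9, B=0). One shortest path:
  1. pour(A -> B) -> (A=0 B=9)
  2. fill(A) -> (A=9 B=9)
  3. pour(A -> B) -> (A=8 B=10)
  4. empty(B) -> (A=8 B=0)
  5. pour(A -> B) -> (A=0 B=8)
  6. fill(A) -> (A=9 B=8)
  7. pour(A -> B) -> (A=7 B=10)
  8. empty(B) -> (A=7 B=0)
Reached target in 8 moves.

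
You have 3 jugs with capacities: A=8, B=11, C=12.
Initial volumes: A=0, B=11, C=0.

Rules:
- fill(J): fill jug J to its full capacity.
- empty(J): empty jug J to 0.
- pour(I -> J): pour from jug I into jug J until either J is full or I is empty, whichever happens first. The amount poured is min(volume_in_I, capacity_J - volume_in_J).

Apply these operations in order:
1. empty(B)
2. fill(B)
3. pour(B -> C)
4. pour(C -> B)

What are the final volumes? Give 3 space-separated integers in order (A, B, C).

Step 1: empty(B) -> (A=0 B=0 C=0)
Step 2: fill(B) -> (A=0 B=11 C=0)
Step 3: pour(B -> C) -> (A=0 B=0 C=11)
Step 4: pour(C -> B) -> (A=0 B=11 C=0)

Answer: 0 11 0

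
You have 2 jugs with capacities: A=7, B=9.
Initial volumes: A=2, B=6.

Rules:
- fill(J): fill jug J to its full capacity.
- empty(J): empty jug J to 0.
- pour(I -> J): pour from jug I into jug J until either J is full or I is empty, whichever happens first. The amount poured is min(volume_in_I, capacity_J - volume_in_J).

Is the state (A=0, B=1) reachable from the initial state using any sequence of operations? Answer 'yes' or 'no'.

BFS from (A=2, B=6):
  1. pour(B -> A) -> (A=7 B=1)
  2. empty(A) -> (A=0 B=1)
Target reached → yes.

Answer: yes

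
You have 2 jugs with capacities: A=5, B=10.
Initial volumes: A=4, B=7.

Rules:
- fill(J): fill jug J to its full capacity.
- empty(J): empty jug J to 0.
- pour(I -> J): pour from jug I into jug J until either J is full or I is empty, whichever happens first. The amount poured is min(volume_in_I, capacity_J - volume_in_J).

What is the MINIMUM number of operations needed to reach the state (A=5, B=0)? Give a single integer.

Answer: 2

Derivation:
BFS from (A=4, B=7). One shortest path:
  1. fill(A) -> (A=5 B=7)
  2. empty(B) -> (A=5 B=0)
Reached target in 2 moves.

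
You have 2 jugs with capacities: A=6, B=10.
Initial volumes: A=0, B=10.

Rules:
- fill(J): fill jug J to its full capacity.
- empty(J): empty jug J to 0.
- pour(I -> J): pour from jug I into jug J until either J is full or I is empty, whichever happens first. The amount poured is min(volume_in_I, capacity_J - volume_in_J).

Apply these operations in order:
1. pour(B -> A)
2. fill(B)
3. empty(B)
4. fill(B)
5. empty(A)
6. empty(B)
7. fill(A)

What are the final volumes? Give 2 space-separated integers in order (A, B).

Answer: 6 0

Derivation:
Step 1: pour(B -> A) -> (A=6 B=4)
Step 2: fill(B) -> (A=6 B=10)
Step 3: empty(B) -> (A=6 B=0)
Step 4: fill(B) -> (A=6 B=10)
Step 5: empty(A) -> (A=0 B=10)
Step 6: empty(B) -> (A=0 B=0)
Step 7: fill(A) -> (A=6 B=0)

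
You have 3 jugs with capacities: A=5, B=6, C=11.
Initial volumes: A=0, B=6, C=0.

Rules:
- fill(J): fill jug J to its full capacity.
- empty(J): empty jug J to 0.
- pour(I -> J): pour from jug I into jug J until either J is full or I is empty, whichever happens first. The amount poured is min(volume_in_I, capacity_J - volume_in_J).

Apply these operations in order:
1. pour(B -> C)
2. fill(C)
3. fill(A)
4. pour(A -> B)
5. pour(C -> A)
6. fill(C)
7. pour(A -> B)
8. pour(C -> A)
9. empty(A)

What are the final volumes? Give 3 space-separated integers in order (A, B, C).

Step 1: pour(B -> C) -> (A=0 B=0 C=6)
Step 2: fill(C) -> (A=0 B=0 C=11)
Step 3: fill(A) -> (A=5 B=0 C=11)
Step 4: pour(A -> B) -> (A=0 B=5 C=11)
Step 5: pour(C -> A) -> (A=5 B=5 C=6)
Step 6: fill(C) -> (A=5 B=5 C=11)
Step 7: pour(A -> B) -> (A=4 B=6 C=11)
Step 8: pour(C -> A) -> (A=5 B=6 C=10)
Step 9: empty(A) -> (A=0 B=6 C=10)

Answer: 0 6 10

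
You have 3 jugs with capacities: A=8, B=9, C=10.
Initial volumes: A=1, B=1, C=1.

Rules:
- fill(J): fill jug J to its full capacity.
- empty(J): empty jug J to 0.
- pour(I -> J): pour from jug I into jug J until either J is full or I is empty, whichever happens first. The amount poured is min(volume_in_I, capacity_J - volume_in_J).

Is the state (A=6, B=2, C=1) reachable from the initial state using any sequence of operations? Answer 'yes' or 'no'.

Answer: no

Derivation:
BFS explored all 487 reachable states.
Reachable set includes: (0,0,0), (0,0,1), (0,0,2), (0,0,3), (0,0,4), (0,0,5), (0,0,6), (0,0,7), (0,0,8), (0,0,9), (0,0,10), (0,1,0) ...
Target (A=6, B=2, C=1) not in reachable set → no.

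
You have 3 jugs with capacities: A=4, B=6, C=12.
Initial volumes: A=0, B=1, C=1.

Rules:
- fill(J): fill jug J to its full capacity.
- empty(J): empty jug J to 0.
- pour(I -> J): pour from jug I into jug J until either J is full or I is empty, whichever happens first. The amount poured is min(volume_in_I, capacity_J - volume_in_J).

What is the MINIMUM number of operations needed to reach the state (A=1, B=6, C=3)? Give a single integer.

Answer: 6

Derivation:
BFS from (A=0, B=1, C=1). One shortest path:
  1. fill(A) -> (A=4 B=1 C=1)
  2. pour(A -> C) -> (A=0 B=1 C=5)
  3. fill(A) -> (A=4 B=1 C=5)
  4. pour(A -> C) -> (A=0 B=1 C=9)
  5. pour(B -> A) -> (A=1 B=0 C=9)
  6. pour(C -> B) -> (A=1 B=6 C=3)
Reached target in 6 moves.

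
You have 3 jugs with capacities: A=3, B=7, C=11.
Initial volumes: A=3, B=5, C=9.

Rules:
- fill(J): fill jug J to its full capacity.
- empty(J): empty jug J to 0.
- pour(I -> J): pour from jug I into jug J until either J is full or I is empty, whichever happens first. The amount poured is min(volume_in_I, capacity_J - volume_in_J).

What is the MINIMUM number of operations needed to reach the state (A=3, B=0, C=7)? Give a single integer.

BFS from (A=3, B=5, C=9). One shortest path:
  1. pour(C -> B) -> (A=3 B=7 C=7)
  2. empty(B) -> (A=3 B=0 C=7)
Reached target in 2 moves.

Answer: 2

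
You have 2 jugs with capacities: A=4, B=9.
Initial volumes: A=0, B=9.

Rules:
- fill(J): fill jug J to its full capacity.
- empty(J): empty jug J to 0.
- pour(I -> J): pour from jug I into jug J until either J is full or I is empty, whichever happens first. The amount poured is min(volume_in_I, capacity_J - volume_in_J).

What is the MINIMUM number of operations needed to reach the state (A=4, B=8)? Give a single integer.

Answer: 6

Derivation:
BFS from (A=0, B=9). One shortest path:
  1. fill(A) -> (A=4 B=9)
  2. empty(B) -> (A=4 B=0)
  3. pour(A -> B) -> (A=0 B=4)
  4. fill(A) -> (A=4 B=4)
  5. pour(A -> B) -> (A=0 B=8)
  6. fill(A) -> (A=4 B=8)
Reached target in 6 moves.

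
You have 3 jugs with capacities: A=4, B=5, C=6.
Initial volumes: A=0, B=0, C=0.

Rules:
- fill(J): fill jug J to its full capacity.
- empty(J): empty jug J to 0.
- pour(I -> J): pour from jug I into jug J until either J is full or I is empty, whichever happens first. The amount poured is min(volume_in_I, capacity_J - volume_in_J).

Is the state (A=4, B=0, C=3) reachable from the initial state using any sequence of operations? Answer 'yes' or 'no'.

BFS from (A=0, B=0, C=0):
  1. fill(B) -> (A=0 B=5 C=0)
  2. fill(C) -> (A=0 B=5 C=6)
  3. pour(B -> A) -> (A=4 B=1 C=6)
  4. empty(A) -> (A=0 B=1 C=6)
  5. pour(B -> A) -> (A=1 B=0 C=6)
  6. pour(C -> A) -> (A=4 B=0 C=3)
Target reached → yes.

Answer: yes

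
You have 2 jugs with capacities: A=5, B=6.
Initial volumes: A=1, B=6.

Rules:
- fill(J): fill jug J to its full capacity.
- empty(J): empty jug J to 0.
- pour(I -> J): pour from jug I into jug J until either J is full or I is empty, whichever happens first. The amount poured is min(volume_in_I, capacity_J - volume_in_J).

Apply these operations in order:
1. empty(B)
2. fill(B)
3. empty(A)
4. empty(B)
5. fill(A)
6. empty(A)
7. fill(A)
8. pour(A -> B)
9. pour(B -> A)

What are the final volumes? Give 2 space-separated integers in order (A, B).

Answer: 5 0

Derivation:
Step 1: empty(B) -> (A=1 B=0)
Step 2: fill(B) -> (A=1 B=6)
Step 3: empty(A) -> (A=0 B=6)
Step 4: empty(B) -> (A=0 B=0)
Step 5: fill(A) -> (A=5 B=0)
Step 6: empty(A) -> (A=0 B=0)
Step 7: fill(A) -> (A=5 B=0)
Step 8: pour(A -> B) -> (A=0 B=5)
Step 9: pour(B -> A) -> (A=5 B=0)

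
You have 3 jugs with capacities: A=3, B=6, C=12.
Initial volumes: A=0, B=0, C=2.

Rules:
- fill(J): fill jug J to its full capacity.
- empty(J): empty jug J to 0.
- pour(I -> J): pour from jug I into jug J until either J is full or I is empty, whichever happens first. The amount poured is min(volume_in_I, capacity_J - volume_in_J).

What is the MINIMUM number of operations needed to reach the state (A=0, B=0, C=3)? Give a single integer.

BFS from (A=0, B=0, C=2). One shortest path:
  1. fill(A) -> (A=3 B=0 C=2)
  2. empty(C) -> (A=3 B=0 C=0)
  3. pour(A -> C) -> (A=0 B=0 C=3)
Reached target in 3 moves.

Answer: 3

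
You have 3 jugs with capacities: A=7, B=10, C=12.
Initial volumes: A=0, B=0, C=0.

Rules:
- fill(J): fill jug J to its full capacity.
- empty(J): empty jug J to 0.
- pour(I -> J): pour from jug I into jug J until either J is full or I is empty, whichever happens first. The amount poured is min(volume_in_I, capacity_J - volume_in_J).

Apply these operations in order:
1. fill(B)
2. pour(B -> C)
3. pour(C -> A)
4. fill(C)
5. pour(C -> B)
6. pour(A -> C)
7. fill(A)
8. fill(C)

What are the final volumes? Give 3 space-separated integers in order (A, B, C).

Step 1: fill(B) -> (A=0 B=10 C=0)
Step 2: pour(B -> C) -> (A=0 B=0 C=10)
Step 3: pour(C -> A) -> (A=7 B=0 C=3)
Step 4: fill(C) -> (A=7 B=0 C=12)
Step 5: pour(C -> B) -> (A=7 B=10 C=2)
Step 6: pour(A -> C) -> (A=0 B=10 C=9)
Step 7: fill(A) -> (A=7 B=10 C=9)
Step 8: fill(C) -> (A=7 B=10 C=12)

Answer: 7 10 12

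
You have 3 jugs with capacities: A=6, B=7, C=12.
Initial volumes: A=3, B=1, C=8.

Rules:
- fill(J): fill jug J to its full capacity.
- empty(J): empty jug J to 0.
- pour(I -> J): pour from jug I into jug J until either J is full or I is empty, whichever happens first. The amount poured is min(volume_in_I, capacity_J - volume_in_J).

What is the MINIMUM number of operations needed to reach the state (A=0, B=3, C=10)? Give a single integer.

Answer: 5

Derivation:
BFS from (A=3, B=1, C=8). One shortest path:
  1. pour(B -> A) -> (A=4 B=0 C=8)
  2. fill(B) -> (A=4 B=7 C=8)
  3. pour(B -> C) -> (A=4 B=3 C=12)
  4. pour(C -> A) -> (A=6 B=3 C=10)
  5. empty(A) -> (A=0 B=3 C=10)
Reached target in 5 moves.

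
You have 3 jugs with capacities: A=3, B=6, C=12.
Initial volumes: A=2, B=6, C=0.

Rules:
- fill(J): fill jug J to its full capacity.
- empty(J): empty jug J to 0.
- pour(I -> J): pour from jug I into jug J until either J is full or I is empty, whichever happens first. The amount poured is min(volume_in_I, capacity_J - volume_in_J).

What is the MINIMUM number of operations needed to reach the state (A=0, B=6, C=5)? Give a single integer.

BFS from (A=2, B=6, C=0). One shortest path:
  1. pour(A -> C) -> (A=0 B=6 C=2)
  2. fill(A) -> (A=3 B=6 C=2)
  3. pour(A -> C) -> (A=0 B=6 C=5)
Reached target in 3 moves.

Answer: 3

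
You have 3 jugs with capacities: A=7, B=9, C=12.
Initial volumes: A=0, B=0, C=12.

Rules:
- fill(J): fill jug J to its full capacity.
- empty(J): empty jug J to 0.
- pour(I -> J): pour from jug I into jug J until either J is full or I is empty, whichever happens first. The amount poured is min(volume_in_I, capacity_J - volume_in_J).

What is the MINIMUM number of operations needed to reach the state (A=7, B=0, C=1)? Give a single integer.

Answer: 7

Derivation:
BFS from (A=0, B=0, C=12). One shortest path:
  1. fill(A) -> (A=7 B=0 C=12)
  2. pour(A -> B) -> (A=0 B=7 C=12)
  3. fill(A) -> (A=7 B=7 C=12)
  4. pour(C -> B) -> (A=7 B=9 C=10)
  5. empty(B) -> (A=7 B=0 C=10)
  6. pour(C -> B) -> (A=7 B=9 C=1)
  7. empty(B) -> (A=7 B=0 C=1)
Reached target in 7 moves.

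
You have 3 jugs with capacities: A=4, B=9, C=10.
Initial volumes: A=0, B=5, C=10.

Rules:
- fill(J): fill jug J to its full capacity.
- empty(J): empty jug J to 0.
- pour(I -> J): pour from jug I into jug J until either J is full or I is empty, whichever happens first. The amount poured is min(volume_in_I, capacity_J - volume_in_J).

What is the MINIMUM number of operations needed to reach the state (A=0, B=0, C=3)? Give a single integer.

BFS from (A=0, B=5, C=10). One shortest path:
  1. fill(A) -> (A=4 B=5 C=10)
  2. fill(B) -> (A=4 B=9 C=10)
  3. empty(C) -> (A=4 B=9 C=0)
  4. pour(A -> C) -> (A=0 B=9 C=4)
  5. pour(B -> C) -> (A=0 B=3 C=10)
  6. empty(C) -> (A=0 B=3 C=0)
  7. pour(B -> C) -> (A=0 B=0 C=3)
Reached target in 7 moves.

Answer: 7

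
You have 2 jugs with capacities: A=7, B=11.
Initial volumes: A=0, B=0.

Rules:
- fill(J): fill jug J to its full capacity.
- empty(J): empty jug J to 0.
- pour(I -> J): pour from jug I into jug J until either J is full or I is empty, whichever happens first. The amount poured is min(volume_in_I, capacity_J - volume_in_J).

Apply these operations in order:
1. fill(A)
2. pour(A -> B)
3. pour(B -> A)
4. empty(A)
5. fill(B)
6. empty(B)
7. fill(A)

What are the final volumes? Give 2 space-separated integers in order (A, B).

Answer: 7 0

Derivation:
Step 1: fill(A) -> (A=7 B=0)
Step 2: pour(A -> B) -> (A=0 B=7)
Step 3: pour(B -> A) -> (A=7 B=0)
Step 4: empty(A) -> (A=0 B=0)
Step 5: fill(B) -> (A=0 B=11)
Step 6: empty(B) -> (A=0 B=0)
Step 7: fill(A) -> (A=7 B=0)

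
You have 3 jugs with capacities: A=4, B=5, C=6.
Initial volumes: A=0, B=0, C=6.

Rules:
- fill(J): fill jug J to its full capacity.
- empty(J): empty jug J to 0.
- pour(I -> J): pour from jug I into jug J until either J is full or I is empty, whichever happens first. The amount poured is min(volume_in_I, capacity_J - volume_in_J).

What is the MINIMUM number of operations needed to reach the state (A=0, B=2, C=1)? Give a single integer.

BFS from (A=0, B=0, C=6). One shortest path:
  1. fill(B) -> (A=0 B=5 C=6)
  2. pour(B -> A) -> (A=4 B=1 C=6)
  3. empty(A) -> (A=0 B=1 C=6)
  4. pour(B -> A) -> (A=1 B=0 C=6)
  5. pour(C -> B) -> (A=1 B=5 C=1)
  6. pour(B -> A) -> (A=4 B=2 C=1)
  7. empty(A) -> (A=0 B=2 C=1)
Reached target in 7 moves.

Answer: 7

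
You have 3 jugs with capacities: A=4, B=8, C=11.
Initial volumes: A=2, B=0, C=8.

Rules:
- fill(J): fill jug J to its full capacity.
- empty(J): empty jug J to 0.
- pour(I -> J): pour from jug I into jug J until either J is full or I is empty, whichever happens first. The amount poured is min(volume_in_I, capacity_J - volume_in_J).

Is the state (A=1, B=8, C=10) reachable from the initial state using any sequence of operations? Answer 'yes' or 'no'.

BFS from (A=2, B=0, C=8):
  1. fill(B) -> (A=2 B=8 C=8)
  2. pour(B -> C) -> (A=2 B=5 C=11)
  3. empty(C) -> (A=2 B=5 C=0)
  4. pour(A -> C) -> (A=0 B=5 C=2)
  5. fill(A) -> (A=4 B=5 C=2)
  6. pour(A -> B) -> (A=1 B=8 C=2)
  7. pour(B -> C) -> (A=1 B=0 C=10)
  8. fill(B) -> (A=1 B=8 C=10)
Target reached → yes.

Answer: yes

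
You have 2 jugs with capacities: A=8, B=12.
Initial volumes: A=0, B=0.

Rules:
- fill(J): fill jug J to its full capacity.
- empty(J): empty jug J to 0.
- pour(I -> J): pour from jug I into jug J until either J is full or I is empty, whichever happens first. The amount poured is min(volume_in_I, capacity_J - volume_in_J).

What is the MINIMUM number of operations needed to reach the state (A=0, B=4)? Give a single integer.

Answer: 3

Derivation:
BFS from (A=0, B=0). One shortest path:
  1. fill(B) -> (A=0 B=12)
  2. pour(B -> A) -> (A=8 B=4)
  3. empty(A) -> (A=0 B=4)
Reached target in 3 moves.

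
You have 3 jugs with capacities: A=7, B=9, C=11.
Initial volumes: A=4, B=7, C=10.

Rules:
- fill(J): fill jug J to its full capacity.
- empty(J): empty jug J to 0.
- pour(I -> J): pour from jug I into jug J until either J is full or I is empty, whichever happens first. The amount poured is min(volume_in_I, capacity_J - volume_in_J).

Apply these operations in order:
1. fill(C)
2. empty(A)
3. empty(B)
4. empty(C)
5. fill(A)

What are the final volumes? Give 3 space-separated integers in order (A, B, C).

Step 1: fill(C) -> (A=4 B=7 C=11)
Step 2: empty(A) -> (A=0 B=7 C=11)
Step 3: empty(B) -> (A=0 B=0 C=11)
Step 4: empty(C) -> (A=0 B=0 C=0)
Step 5: fill(A) -> (A=7 B=0 C=0)

Answer: 7 0 0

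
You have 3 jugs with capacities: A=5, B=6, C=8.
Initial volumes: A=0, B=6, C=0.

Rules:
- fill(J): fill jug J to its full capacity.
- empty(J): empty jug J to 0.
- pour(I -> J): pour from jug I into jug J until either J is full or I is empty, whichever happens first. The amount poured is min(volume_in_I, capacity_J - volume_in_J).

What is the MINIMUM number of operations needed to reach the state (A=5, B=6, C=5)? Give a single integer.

Answer: 3

Derivation:
BFS from (A=0, B=6, C=0). One shortest path:
  1. fill(A) -> (A=5 B=6 C=0)
  2. pour(A -> C) -> (A=0 B=6 C=5)
  3. fill(A) -> (A=5 B=6 C=5)
Reached target in 3 moves.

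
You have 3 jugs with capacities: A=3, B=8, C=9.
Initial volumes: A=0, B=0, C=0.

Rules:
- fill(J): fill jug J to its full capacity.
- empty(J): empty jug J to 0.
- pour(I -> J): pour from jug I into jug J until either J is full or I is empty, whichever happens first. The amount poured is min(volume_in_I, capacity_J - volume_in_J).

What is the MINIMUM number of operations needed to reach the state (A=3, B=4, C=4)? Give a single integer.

Answer: 8

Derivation:
BFS from (A=0, B=0, C=0). One shortest path:
  1. fill(A) -> (A=3 B=0 C=0)
  2. fill(B) -> (A=3 B=8 C=0)
  3. pour(B -> C) -> (A=3 B=0 C=8)
  4. pour(A -> C) -> (A=2 B=0 C=9)
  5. pour(C -> B) -> (A=2 B=8 C=1)
  6. pour(B -> A) -> (A=3 B=7 C=1)
  7. pour(A -> C) -> (A=0 B=7 C=4)
  8. pour(B -> A) -> (A=3 B=4 C=4)
Reached target in 8 moves.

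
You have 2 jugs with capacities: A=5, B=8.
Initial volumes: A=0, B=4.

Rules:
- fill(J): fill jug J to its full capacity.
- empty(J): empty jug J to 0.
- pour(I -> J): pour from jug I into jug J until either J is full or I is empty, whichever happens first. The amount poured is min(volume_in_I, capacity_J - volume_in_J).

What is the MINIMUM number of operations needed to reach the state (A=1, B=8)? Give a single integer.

BFS from (A=0, B=4). One shortest path:
  1. fill(A) -> (A=5 B=4)
  2. pour(A -> B) -> (A=1 B=8)
Reached target in 2 moves.

Answer: 2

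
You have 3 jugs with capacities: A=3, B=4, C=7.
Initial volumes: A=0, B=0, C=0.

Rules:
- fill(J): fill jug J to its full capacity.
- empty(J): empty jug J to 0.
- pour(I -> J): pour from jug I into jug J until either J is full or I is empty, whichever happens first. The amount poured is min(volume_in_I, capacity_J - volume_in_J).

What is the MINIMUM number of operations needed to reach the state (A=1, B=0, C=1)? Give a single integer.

BFS from (A=0, B=0, C=0). One shortest path:
  1. fill(B) -> (A=0 B=4 C=0)
  2. pour(B -> A) -> (A=3 B=1 C=0)
  3. empty(A) -> (A=0 B=1 C=0)
  4. pour(B -> C) -> (A=0 B=0 C=1)
  5. fill(B) -> (A=0 B=4 C=1)
  6. pour(B -> A) -> (A=3 B=1 C=1)
  7. empty(A) -> (A=0 B=1 C=1)
  8. pour(B -> A) -> (A=1 B=0 C=1)
Reached target in 8 moves.

Answer: 8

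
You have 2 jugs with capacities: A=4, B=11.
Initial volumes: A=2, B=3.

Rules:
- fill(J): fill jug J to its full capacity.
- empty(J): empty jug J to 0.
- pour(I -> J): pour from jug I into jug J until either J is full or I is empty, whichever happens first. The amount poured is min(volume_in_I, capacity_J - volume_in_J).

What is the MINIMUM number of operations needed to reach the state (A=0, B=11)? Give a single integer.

BFS from (A=2, B=3). One shortest path:
  1. empty(A) -> (A=0 B=3)
  2. fill(B) -> (A=0 B=11)
Reached target in 2 moves.

Answer: 2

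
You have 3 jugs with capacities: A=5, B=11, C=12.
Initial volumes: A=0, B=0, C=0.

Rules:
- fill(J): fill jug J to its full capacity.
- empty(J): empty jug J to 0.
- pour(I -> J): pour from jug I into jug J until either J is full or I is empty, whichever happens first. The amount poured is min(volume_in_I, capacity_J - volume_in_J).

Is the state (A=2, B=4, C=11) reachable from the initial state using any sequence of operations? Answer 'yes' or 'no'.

BFS explored all 496 reachable states.
Reachable set includes: (0,0,0), (0,0,1), (0,0,2), (0,0,3), (0,0,4), (0,0,5), (0,0,6), (0,0,7), (0,0,8), (0,0,9), (0,0,10), (0,0,11) ...
Target (A=2, B=4, C=11) not in reachable set → no.

Answer: no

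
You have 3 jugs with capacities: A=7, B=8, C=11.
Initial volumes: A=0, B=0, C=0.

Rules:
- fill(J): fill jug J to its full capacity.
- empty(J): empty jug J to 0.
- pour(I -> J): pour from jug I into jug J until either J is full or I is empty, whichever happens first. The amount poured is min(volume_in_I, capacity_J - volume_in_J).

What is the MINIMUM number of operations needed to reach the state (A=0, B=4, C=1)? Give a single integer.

BFS from (A=0, B=0, C=0). One shortest path:
  1. fill(B) -> (A=0 B=8 C=0)
  2. pour(B -> A) -> (A=7 B=1 C=0)
  3. pour(A -> C) -> (A=0 B=1 C=7)
  4. pour(B -> A) -> (A=1 B=0 C=7)
  5. fill(B) -> (A=1 B=8 C=7)
  6. pour(B -> C) -> (A=1 B=4 C=11)
  7. empty(C) -> (A=1 B=4 C=0)
  8. pour(A -> C) -> (A=0 B=4 C=1)
Reached target in 8 moves.

Answer: 8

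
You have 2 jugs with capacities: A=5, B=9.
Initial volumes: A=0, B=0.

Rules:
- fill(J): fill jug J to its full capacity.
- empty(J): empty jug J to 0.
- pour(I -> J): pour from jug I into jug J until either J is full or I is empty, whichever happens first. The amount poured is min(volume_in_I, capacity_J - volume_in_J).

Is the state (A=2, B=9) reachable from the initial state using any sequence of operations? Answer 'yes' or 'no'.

BFS from (A=0, B=0):
  1. fill(A) -> (A=5 B=0)
  2. pour(A -> B) -> (A=0 B=5)
  3. fill(A) -> (A=5 B=5)
  4. pour(A -> B) -> (A=1 B=9)
  5. empty(B) -> (A=1 B=0)
  6. pour(A -> B) -> (A=0 B=1)
  7. fill(A) -> (A=5 B=1)
  8. pour(A -> B) -> (A=0 B=6)
  9. fill(A) -> (A=5 B=6)
  10. pour(A -> B) -> (A=2 B=9)
Target reached → yes.

Answer: yes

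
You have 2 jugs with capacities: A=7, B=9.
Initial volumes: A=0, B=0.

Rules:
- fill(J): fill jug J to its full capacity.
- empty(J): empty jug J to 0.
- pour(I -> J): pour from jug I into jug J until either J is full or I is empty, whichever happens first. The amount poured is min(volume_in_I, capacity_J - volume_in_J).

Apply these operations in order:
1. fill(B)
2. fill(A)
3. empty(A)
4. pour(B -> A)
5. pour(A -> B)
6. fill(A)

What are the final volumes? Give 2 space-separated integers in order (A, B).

Answer: 7 9

Derivation:
Step 1: fill(B) -> (A=0 B=9)
Step 2: fill(A) -> (A=7 B=9)
Step 3: empty(A) -> (A=0 B=9)
Step 4: pour(B -> A) -> (A=7 B=2)
Step 5: pour(A -> B) -> (A=0 B=9)
Step 6: fill(A) -> (A=7 B=9)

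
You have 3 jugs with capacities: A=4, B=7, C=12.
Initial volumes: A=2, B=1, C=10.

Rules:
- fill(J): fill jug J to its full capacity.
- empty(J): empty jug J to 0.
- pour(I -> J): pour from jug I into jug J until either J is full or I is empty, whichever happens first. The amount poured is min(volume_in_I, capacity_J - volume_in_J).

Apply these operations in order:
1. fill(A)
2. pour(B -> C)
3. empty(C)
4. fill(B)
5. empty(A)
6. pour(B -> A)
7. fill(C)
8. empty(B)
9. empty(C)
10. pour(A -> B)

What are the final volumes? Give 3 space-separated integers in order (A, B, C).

Step 1: fill(A) -> (A=4 B=1 C=10)
Step 2: pour(B -> C) -> (A=4 B=0 C=11)
Step 3: empty(C) -> (A=4 B=0 C=0)
Step 4: fill(B) -> (A=4 B=7 C=0)
Step 5: empty(A) -> (A=0 B=7 C=0)
Step 6: pour(B -> A) -> (A=4 B=3 C=0)
Step 7: fill(C) -> (A=4 B=3 C=12)
Step 8: empty(B) -> (A=4 B=0 C=12)
Step 9: empty(C) -> (A=4 B=0 C=0)
Step 10: pour(A -> B) -> (A=0 B=4 C=0)

Answer: 0 4 0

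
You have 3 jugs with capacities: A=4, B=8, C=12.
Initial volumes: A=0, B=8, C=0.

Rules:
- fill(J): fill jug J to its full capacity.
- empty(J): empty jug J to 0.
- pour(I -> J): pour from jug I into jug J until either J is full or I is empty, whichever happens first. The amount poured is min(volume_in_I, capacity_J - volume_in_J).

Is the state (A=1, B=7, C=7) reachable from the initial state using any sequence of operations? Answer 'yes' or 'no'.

Answer: no

Derivation:
BFS explored all 24 reachable states.
Reachable set includes: (0,0,0), (0,0,4), (0,0,8), (0,0,12), (0,4,0), (0,4,4), (0,4,8), (0,4,12), (0,8,0), (0,8,4), (0,8,8), (0,8,12) ...
Target (A=1, B=7, C=7) not in reachable set → no.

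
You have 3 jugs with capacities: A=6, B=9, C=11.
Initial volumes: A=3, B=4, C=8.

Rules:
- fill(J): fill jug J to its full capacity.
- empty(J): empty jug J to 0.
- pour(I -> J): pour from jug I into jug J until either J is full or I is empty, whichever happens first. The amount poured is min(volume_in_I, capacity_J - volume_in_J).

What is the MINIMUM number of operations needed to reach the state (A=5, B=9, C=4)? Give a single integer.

BFS from (A=3, B=4, C=8). One shortest path:
  1. pour(C -> A) -> (A=6 B=4 C=5)
  2. empty(A) -> (A=0 B=4 C=5)
  3. pour(C -> A) -> (A=5 B=4 C=0)
  4. pour(B -> C) -> (A=5 B=0 C=4)
  5. fill(B) -> (A=5 B=9 C=4)
Reached target in 5 moves.

Answer: 5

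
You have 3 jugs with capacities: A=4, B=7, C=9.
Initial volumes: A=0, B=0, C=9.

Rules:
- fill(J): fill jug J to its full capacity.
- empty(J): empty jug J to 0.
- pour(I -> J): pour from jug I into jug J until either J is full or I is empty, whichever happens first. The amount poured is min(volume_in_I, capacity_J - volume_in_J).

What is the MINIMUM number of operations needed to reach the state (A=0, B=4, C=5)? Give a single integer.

BFS from (A=0, B=0, C=9). One shortest path:
  1. pour(C -> A) -> (A=4 B=0 C=5)
  2. pour(A -> B) -> (A=0 B=4 C=5)
Reached target in 2 moves.

Answer: 2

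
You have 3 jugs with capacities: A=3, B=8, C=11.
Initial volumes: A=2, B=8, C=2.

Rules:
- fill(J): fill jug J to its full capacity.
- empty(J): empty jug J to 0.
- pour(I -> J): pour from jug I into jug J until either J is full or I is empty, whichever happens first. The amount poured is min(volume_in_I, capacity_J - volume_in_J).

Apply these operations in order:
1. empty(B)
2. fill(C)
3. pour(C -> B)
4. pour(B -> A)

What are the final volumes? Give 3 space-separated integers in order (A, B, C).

Answer: 3 7 3

Derivation:
Step 1: empty(B) -> (A=2 B=0 C=2)
Step 2: fill(C) -> (A=2 B=0 C=11)
Step 3: pour(C -> B) -> (A=2 B=8 C=3)
Step 4: pour(B -> A) -> (A=3 B=7 C=3)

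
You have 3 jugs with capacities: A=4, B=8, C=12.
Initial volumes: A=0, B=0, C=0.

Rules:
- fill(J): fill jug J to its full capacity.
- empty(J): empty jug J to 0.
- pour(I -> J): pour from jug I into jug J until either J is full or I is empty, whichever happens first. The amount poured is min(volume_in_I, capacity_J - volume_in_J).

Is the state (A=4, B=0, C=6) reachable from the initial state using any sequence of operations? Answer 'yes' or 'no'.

BFS explored all 24 reachable states.
Reachable set includes: (0,0,0), (0,0,4), (0,0,8), (0,0,12), (0,4,0), (0,4,4), (0,4,8), (0,4,12), (0,8,0), (0,8,4), (0,8,8), (0,8,12) ...
Target (A=4, B=0, C=6) not in reachable set → no.

Answer: no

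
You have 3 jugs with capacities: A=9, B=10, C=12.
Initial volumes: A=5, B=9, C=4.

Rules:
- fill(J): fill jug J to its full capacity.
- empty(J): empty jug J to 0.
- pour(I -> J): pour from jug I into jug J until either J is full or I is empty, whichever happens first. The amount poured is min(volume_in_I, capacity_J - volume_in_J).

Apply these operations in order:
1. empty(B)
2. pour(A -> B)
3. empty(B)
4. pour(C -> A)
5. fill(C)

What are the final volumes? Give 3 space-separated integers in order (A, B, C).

Answer: 4 0 12

Derivation:
Step 1: empty(B) -> (A=5 B=0 C=4)
Step 2: pour(A -> B) -> (A=0 B=5 C=4)
Step 3: empty(B) -> (A=0 B=0 C=4)
Step 4: pour(C -> A) -> (A=4 B=0 C=0)
Step 5: fill(C) -> (A=4 B=0 C=12)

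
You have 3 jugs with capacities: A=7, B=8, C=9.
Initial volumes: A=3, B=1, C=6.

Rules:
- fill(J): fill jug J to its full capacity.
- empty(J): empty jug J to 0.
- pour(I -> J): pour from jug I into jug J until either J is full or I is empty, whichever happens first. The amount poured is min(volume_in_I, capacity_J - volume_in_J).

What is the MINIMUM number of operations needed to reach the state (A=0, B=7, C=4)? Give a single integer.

BFS from (A=3, B=1, C=6). One shortest path:
  1. fill(B) -> (A=3 B=8 C=6)
  2. empty(C) -> (A=3 B=8 C=0)
  3. pour(B -> A) -> (A=7 B=4 C=0)
  4. pour(B -> C) -> (A=7 B=0 C=4)
  5. pour(A -> B) -> (A=0 B=7 C=4)
Reached target in 5 moves.

Answer: 5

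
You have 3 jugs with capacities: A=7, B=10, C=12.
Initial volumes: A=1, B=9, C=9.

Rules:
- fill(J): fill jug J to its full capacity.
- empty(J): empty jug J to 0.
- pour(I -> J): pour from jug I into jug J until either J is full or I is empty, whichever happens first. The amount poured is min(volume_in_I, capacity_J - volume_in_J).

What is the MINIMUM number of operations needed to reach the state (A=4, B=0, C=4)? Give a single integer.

Answer: 5

Derivation:
BFS from (A=1, B=9, C=9). One shortest path:
  1. empty(A) -> (A=0 B=9 C=9)
  2. pour(B -> A) -> (A=7 B=2 C=9)
  3. pour(A -> C) -> (A=4 B=2 C=12)
  4. pour(C -> B) -> (A=4 B=10 C=4)
  5. empty(B) -> (A=4 B=0 C=4)
Reached target in 5 moves.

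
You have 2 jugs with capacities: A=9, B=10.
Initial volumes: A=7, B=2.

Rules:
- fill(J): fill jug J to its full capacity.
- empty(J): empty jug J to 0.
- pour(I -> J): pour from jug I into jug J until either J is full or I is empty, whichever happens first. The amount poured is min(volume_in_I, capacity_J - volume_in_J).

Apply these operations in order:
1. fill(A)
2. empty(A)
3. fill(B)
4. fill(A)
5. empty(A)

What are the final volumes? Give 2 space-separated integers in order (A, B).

Step 1: fill(A) -> (A=9 B=2)
Step 2: empty(A) -> (A=0 B=2)
Step 3: fill(B) -> (A=0 B=10)
Step 4: fill(A) -> (A=9 B=10)
Step 5: empty(A) -> (A=0 B=10)

Answer: 0 10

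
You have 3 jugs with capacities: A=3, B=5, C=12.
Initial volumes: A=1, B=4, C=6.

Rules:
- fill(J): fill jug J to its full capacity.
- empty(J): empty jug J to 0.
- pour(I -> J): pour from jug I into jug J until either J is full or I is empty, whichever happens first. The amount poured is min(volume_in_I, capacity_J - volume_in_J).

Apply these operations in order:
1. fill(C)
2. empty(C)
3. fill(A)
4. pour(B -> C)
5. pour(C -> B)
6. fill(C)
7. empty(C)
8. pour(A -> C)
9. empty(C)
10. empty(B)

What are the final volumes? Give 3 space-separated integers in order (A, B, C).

Answer: 0 0 0

Derivation:
Step 1: fill(C) -> (A=1 B=4 C=12)
Step 2: empty(C) -> (A=1 B=4 C=0)
Step 3: fill(A) -> (A=3 B=4 C=0)
Step 4: pour(B -> C) -> (A=3 B=0 C=4)
Step 5: pour(C -> B) -> (A=3 B=4 C=0)
Step 6: fill(C) -> (A=3 B=4 C=12)
Step 7: empty(C) -> (A=3 B=4 C=0)
Step 8: pour(A -> C) -> (A=0 B=4 C=3)
Step 9: empty(C) -> (A=0 B=4 C=0)
Step 10: empty(B) -> (A=0 B=0 C=0)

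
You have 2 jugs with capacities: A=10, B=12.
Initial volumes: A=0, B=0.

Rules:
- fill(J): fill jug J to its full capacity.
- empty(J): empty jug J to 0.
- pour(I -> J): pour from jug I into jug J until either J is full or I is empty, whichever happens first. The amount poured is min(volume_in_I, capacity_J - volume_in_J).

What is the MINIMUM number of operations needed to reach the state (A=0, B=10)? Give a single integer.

BFS from (A=0, B=0). One shortest path:
  1. fill(A) -> (A=10 B=0)
  2. pour(A -> B) -> (A=0 B=10)
Reached target in 2 moves.

Answer: 2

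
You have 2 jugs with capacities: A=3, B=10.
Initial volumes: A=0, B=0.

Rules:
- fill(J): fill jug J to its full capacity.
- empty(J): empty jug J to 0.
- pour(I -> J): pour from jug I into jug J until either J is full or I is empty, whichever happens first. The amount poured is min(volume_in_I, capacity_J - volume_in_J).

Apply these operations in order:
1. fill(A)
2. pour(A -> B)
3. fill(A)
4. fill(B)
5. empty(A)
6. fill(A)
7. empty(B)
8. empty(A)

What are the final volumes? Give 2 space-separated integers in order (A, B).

Answer: 0 0

Derivation:
Step 1: fill(A) -> (A=3 B=0)
Step 2: pour(A -> B) -> (A=0 B=3)
Step 3: fill(A) -> (A=3 B=3)
Step 4: fill(B) -> (A=3 B=10)
Step 5: empty(A) -> (A=0 B=10)
Step 6: fill(A) -> (A=3 B=10)
Step 7: empty(B) -> (A=3 B=0)
Step 8: empty(A) -> (A=0 B=0)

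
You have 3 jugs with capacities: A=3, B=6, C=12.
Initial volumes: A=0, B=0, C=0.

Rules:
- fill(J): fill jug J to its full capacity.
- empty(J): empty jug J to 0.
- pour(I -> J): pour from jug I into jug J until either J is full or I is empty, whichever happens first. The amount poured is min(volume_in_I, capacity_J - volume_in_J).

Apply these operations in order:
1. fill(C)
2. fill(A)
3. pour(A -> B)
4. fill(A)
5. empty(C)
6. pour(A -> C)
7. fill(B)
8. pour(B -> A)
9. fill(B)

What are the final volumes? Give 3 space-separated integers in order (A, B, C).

Step 1: fill(C) -> (A=0 B=0 C=12)
Step 2: fill(A) -> (A=3 B=0 C=12)
Step 3: pour(A -> B) -> (A=0 B=3 C=12)
Step 4: fill(A) -> (A=3 B=3 C=12)
Step 5: empty(C) -> (A=3 B=3 C=0)
Step 6: pour(A -> C) -> (A=0 B=3 C=3)
Step 7: fill(B) -> (A=0 B=6 C=3)
Step 8: pour(B -> A) -> (A=3 B=3 C=3)
Step 9: fill(B) -> (A=3 B=6 C=3)

Answer: 3 6 3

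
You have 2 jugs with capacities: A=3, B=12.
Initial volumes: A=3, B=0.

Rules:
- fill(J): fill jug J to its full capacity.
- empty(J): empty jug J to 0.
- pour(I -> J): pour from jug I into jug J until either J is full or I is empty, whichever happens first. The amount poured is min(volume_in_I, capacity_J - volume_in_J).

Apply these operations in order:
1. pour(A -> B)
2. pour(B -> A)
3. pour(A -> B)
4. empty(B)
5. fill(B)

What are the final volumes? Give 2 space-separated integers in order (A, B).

Answer: 0 12

Derivation:
Step 1: pour(A -> B) -> (A=0 B=3)
Step 2: pour(B -> A) -> (A=3 B=0)
Step 3: pour(A -> B) -> (A=0 B=3)
Step 4: empty(B) -> (A=0 B=0)
Step 5: fill(B) -> (A=0 B=12)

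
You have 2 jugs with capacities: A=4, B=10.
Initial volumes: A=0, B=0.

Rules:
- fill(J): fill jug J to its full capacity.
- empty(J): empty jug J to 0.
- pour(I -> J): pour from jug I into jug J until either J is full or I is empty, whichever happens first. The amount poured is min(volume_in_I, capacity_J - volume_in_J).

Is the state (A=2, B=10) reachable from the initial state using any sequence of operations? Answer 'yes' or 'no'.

Answer: yes

Derivation:
BFS from (A=0, B=0):
  1. fill(A) -> (A=4 B=0)
  2. pour(A -> B) -> (A=0 B=4)
  3. fill(A) -> (A=4 B=4)
  4. pour(A -> B) -> (A=0 B=8)
  5. fill(A) -> (A=4 B=8)
  6. pour(A -> B) -> (A=2 B=10)
Target reached → yes.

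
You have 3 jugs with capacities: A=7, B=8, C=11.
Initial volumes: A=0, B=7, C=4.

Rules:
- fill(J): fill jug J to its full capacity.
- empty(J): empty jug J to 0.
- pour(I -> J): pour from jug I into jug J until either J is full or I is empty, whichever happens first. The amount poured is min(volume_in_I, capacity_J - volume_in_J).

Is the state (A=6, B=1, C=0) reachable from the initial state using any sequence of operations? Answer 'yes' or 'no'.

BFS from (A=0, B=7, C=4):
  1. fill(A) -> (A=7 B=7 C=4)
  2. pour(A -> B) -> (A=6 B=8 C=4)
  3. pour(B -> C) -> (A=6 B=1 C=11)
  4. empty(C) -> (A=6 B=1 C=0)
Target reached → yes.

Answer: yes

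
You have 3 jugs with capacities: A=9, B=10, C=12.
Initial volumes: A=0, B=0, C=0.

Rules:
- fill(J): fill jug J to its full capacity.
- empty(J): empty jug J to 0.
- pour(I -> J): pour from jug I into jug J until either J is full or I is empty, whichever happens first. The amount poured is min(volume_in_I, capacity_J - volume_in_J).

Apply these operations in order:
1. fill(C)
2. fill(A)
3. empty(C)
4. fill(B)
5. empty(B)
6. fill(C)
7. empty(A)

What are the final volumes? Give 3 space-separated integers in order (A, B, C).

Answer: 0 0 12

Derivation:
Step 1: fill(C) -> (A=0 B=0 C=12)
Step 2: fill(A) -> (A=9 B=0 C=12)
Step 3: empty(C) -> (A=9 B=0 C=0)
Step 4: fill(B) -> (A=9 B=10 C=0)
Step 5: empty(B) -> (A=9 B=0 C=0)
Step 6: fill(C) -> (A=9 B=0 C=12)
Step 7: empty(A) -> (A=0 B=0 C=12)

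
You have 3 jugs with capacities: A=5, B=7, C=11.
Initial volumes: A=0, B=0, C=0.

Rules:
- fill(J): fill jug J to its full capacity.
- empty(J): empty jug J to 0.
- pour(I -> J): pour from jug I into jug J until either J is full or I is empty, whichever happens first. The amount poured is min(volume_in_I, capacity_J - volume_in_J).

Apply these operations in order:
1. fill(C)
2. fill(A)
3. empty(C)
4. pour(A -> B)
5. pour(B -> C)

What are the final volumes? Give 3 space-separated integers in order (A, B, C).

Answer: 0 0 5

Derivation:
Step 1: fill(C) -> (A=0 B=0 C=11)
Step 2: fill(A) -> (A=5 B=0 C=11)
Step 3: empty(C) -> (A=5 B=0 C=0)
Step 4: pour(A -> B) -> (A=0 B=5 C=0)
Step 5: pour(B -> C) -> (A=0 B=0 C=5)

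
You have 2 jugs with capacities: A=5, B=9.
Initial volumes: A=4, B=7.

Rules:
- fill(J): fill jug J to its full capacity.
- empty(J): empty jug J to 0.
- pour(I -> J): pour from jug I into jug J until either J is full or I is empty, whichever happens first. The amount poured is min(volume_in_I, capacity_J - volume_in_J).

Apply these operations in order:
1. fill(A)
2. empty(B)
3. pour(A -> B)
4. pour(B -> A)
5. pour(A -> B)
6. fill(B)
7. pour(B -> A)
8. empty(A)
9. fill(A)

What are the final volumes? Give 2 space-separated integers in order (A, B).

Step 1: fill(A) -> (A=5 B=7)
Step 2: empty(B) -> (A=5 B=0)
Step 3: pour(A -> B) -> (A=0 B=5)
Step 4: pour(B -> A) -> (A=5 B=0)
Step 5: pour(A -> B) -> (A=0 B=5)
Step 6: fill(B) -> (A=0 B=9)
Step 7: pour(B -> A) -> (A=5 B=4)
Step 8: empty(A) -> (A=0 B=4)
Step 9: fill(A) -> (A=5 B=4)

Answer: 5 4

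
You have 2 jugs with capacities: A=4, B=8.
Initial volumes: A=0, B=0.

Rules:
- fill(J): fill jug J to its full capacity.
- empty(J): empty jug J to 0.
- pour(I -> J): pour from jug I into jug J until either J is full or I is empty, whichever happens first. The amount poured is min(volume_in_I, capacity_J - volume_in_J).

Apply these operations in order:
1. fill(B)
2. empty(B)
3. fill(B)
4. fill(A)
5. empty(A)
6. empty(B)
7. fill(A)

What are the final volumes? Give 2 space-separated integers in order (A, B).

Answer: 4 0

Derivation:
Step 1: fill(B) -> (A=0 B=8)
Step 2: empty(B) -> (A=0 B=0)
Step 3: fill(B) -> (A=0 B=8)
Step 4: fill(A) -> (A=4 B=8)
Step 5: empty(A) -> (A=0 B=8)
Step 6: empty(B) -> (A=0 B=0)
Step 7: fill(A) -> (A=4 B=0)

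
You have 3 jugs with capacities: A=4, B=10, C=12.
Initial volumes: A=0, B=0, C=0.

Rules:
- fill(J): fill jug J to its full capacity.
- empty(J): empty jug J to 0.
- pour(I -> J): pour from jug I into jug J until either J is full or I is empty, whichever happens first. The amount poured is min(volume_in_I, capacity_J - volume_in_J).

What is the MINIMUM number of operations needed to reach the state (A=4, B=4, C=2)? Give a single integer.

Answer: 5

Derivation:
BFS from (A=0, B=0, C=0). One shortest path:
  1. fill(B) -> (A=0 B=10 C=0)
  2. pour(B -> A) -> (A=4 B=6 C=0)
  3. pour(B -> C) -> (A=4 B=0 C=6)
  4. pour(A -> B) -> (A=0 B=4 C=6)
  5. pour(C -> A) -> (A=4 B=4 C=2)
Reached target in 5 moves.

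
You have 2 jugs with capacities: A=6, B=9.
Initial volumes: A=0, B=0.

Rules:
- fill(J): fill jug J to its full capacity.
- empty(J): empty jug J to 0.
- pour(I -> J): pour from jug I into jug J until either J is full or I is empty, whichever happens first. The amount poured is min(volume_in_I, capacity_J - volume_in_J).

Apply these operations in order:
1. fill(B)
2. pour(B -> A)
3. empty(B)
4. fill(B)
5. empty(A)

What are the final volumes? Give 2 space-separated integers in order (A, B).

Step 1: fill(B) -> (A=0 B=9)
Step 2: pour(B -> A) -> (A=6 B=3)
Step 3: empty(B) -> (A=6 B=0)
Step 4: fill(B) -> (A=6 B=9)
Step 5: empty(A) -> (A=0 B=9)

Answer: 0 9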